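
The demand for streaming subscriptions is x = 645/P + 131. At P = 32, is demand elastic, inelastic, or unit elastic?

At P = 32, x = 151.1563.
dx/dP = −645/P² = −0.6299.
Point elasticity E = (dx/dP)·(P/x) = -0.6299 × 32/151.1563 ≈ -0.133.
|E| ≈ 0.133 < 1, so demand is inelastic.

inelastic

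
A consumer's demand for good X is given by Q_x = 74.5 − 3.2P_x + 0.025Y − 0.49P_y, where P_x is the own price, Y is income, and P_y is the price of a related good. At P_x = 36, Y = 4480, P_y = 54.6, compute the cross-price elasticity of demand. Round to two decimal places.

-0.60

First evaluate Q_x: 74.5 − 3.2(36) + 0.025(4480) − 0.49(54.6) = 74.5 − 115.2 + 112 − 26.754 = 44.546.
∂Q_x/∂P_y = −0.49, so E_xy = -0.49·(54.6/44.546) ≈ -0.60.
E_xy < 0: the goods are complements.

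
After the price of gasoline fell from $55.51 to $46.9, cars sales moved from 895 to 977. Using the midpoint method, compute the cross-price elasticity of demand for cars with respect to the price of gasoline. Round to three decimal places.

%ΔQ_x = (977 − 895)/[(895+977)/2] = 82/936 ≈ 0.0876.
%ΔP_y = (46.9 − 55.51)/[(55.51+46.9)/2] ≈ -0.1681.
E_xy = 0.0876/-0.1681 ≈ -0.521.
E_xy < 0, so cars and gasoline are complements.

-0.521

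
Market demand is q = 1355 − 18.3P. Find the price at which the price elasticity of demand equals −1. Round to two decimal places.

37.02

For linear demand q = a − bP, E = −bP/(a − bP). |E| = 1 ⇒ bP = a − bP ⇒ P = a/(2b).
P = 1355/(2·18.3) ≈ 37.02.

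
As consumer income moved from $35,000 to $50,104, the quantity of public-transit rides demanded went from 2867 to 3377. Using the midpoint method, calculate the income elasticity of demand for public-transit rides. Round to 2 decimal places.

0.46

%ΔQ = (3377 − 2867)/[(2867+3377)/2] = 510/3122 ≈ 0.1634.
%ΔI = (50,104 − 35,000)/[(35,000+50,104)/2] = 15104/42552 ≈ 0.3550.
E_I = %ΔQ/%ΔI ≈ 0.46.
E_I ∈ (0,1): normal good (necessity).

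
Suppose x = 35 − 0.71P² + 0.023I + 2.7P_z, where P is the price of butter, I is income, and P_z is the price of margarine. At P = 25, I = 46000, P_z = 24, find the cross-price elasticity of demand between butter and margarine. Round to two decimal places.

Evaluating quantity at (P, I, P_z) gives x = 35 − 0.71(25)² + 0.023(46000) + 2.7(24) = 35 − 443.75 + 1058 + 64.8 = 714.05.
∂x/∂P_z = +2.7, so E_xy = 2.7·(24/714.05) ≈ 0.09.
E_xy > 0: the goods are substitutes.

0.09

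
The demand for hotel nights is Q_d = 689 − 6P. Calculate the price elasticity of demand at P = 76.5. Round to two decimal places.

At P = 76.5, Q_d = 230.
dQ_d/dP = −6.
Point elasticity E = (dQ_d/dP)·(P/Q_d) = -6 × 76.5/230 ≈ -2.00.
|E| > 1, so demand is elastic at this price.

-2.00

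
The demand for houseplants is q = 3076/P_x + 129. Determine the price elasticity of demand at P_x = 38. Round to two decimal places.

-0.39

At P_x = 38, q = 209.9474.
dq/dP_x = −3076/P_x² = −2.1302.
Point elasticity E = (dq/dP_x)·(P_x/q) = -2.1302 × 38/209.9474 ≈ -0.39.
|E| < 1, so demand is inelastic at this price.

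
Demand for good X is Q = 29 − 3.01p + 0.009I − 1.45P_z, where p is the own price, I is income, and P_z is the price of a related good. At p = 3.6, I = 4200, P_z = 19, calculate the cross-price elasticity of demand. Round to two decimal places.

-0.97

Substituting, Q = 29 − 3.01(3.6) + 0.009(4200) − 1.45(19) = 29 − 10.836 + 37.8 − 27.55 = 28.414.
∂Q/∂P_z = −1.45, so E_xy = -1.45·(19/28.414) ≈ -0.97.
E_xy < 0: the goods are complements.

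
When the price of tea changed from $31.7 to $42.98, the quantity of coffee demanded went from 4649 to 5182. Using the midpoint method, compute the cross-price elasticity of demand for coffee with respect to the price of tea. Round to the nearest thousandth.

0.359

%ΔQ_x = (5182 − 4649)/[(4649+5182)/2] = 533/4915.5 ≈ 0.1084.
%ΔP_y = (42.98 − 31.7)/[(31.7+42.98)/2] ≈ 0.3021.
E_xy = 0.1084/0.3021 ≈ 0.359.
E_xy > 0, so coffee and tea are substitutes.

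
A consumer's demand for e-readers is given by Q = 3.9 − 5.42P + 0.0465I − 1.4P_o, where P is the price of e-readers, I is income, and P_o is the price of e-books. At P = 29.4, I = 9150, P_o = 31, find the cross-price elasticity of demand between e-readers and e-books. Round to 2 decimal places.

-0.19

Substituting, Q = 3.9 − 5.42(29.4) + 0.0465(9150) − 1.4(31) = 3.9 − 159.348 + 425.475 − 43.4 = 226.627.
∂Q/∂P_o = −1.4, so E_xy = -1.4·(31/226.627) ≈ -0.19.
E_xy < 0: the goods are complements.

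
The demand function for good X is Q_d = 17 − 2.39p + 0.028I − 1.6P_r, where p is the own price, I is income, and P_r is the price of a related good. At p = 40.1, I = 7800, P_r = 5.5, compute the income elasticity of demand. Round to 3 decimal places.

1.670

Substituting, Q_d = 17 − 2.39(40.1) + 0.028(7800) − 1.6(5.5) = 17 − 95.839 + 218.4 − 8.8 = 130.761.
∂Q_d/∂I = +0.028, so E_I = 0.028·(7800/130.761) ≈ 1.670.
E_I > 1: normal good (luxury).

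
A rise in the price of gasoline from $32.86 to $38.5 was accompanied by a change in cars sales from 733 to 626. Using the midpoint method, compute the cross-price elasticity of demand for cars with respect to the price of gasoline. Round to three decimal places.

-0.996

%ΔQ_x = (626 − 733)/[(733+626)/2] = -107/679.5 ≈ -0.1575.
%ΔP_y = (38.5 − 32.86)/[(32.86+38.5)/2] ≈ 0.1581.
E_xy = -0.1575/0.1581 ≈ -0.996.
E_xy < 0, so cars and gasoline are complements.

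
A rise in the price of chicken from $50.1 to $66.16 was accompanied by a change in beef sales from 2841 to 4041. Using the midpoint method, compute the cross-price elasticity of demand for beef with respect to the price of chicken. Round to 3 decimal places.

%ΔQ_x = (4041 − 2841)/[(2841+4041)/2] = 1200/3441 ≈ 0.3487.
%ΔP_y = (66.16 − 50.1)/[(50.1+66.16)/2] ≈ 0.2763.
E_xy = 0.3487/0.2763 ≈ 1.262.
E_xy > 0, so beef and chicken are substitutes.

1.262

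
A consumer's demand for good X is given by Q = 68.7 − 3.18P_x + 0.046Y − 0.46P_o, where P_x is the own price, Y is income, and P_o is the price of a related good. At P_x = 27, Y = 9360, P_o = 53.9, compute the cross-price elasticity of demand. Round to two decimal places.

-0.06

Substituting, Q = 68.7 − 3.18(27) + 0.046(9360) − 0.46(53.9) = 68.7 − 85.86 + 430.56 − 24.794 = 388.606.
∂Q/∂P_o = −0.46, so E_xy = -0.46·(53.9/388.606) ≈ -0.06.
E_xy < 0: the goods are complements.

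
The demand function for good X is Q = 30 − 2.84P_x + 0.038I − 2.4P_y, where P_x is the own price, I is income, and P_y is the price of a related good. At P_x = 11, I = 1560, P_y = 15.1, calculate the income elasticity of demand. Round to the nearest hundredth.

Q = 30 − 2.84(11) + 0.038(1560) − 2.4(15.1) = 30 − 31.24 + 59.28 − 36.24 = 21.8.
∂Q/∂I = +0.038, so E_I = 0.038·(1560/21.8) ≈ 2.72.
E_I > 1: normal good (luxury).

2.72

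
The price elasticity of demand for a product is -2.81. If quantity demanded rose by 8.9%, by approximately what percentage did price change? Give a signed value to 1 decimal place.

-3.2

%ΔQ ≈ E × %ΔP ⇒ %ΔP = %ΔQ / E = (8.9%)/(-2.81) ≈ -3.2%.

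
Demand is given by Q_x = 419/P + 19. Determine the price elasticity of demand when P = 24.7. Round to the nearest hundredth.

-0.47

At P = 24.7, Q_x = 35.9636.
dQ_x/dP = −419/P² = −0.6868.
Point elasticity E = (dQ_x/dP)·(P/Q_x) = -0.6868 × 24.7/35.9636 ≈ -0.47.
|E| < 1, so demand is inelastic at this price.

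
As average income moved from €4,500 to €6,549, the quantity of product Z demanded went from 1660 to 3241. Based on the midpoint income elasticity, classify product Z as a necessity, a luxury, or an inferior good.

luxury

%ΔQ = (3241 − 1660)/[(1660+3241)/2] = 1581/2450.5 ≈ 0.6452.
%ΔI = (6,549 − 4,500)/[(4,500+6,549)/2] = 2049/5524.5 ≈ 0.3709.
E_I = %ΔQ/%ΔI ≈ 1.740.
E_I > 1: normal good (luxury).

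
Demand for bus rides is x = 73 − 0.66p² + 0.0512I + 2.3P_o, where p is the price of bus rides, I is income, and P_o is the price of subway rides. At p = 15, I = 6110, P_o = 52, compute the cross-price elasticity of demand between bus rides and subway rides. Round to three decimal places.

0.335

Substituting, x = 73 − 0.66(15)² + 0.0512(6110) + 2.3(52) = 73 − 148.5 + 312.832 + 119.6 = 356.932.
∂x/∂P_o = +2.3, so E_xy = 2.3·(52/356.932) ≈ 0.335.
E_xy > 0: the goods are substitutes.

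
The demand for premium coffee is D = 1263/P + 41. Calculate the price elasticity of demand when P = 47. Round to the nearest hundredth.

-0.40

At P = 47, D = 67.8723.
dD/dP = −1263/P² = −0.5718.
Point elasticity E = (dD/dP)·(P/D) = -0.5718 × 47/67.8723 ≈ -0.40.
|E| < 1, so demand is inelastic at this price.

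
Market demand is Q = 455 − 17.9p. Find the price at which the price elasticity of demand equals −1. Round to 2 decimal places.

For linear demand Q = a − bp, E = −bp/(a − bp). |E| = 1 ⇒ bp = a − bp ⇒ p = a/(2b).
p = 455/(2·17.9) ≈ 12.71.

12.71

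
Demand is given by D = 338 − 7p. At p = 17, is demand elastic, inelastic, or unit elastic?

inelastic

At p = 17, D = 219.
dD/dp = −7.
Point elasticity E = (dD/dp)·(p/D) = -7 × 17/219 ≈ -0.543.
|E| ≈ 0.543 < 1, so demand is inelastic.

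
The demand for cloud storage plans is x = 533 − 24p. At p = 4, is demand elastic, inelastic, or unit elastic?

inelastic

At p = 4, x = 437.
dx/dp = −24.
Point elasticity E = (dx/dp)·(p/x) = -24 × 4/437 ≈ -0.220.
|E| ≈ 0.220 < 1, so demand is inelastic.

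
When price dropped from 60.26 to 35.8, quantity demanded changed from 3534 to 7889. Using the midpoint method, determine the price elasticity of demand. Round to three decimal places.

%ΔQ = (7889 − 3534)/[(3534 + 7889)/2] = 4355/5711.5 ≈ 0.7625.
%ΔP = (35.8 − 60.26)/[(60.26 + 35.8)/2] = -24.46/48.03 ≈ -0.5093.
Arc elasticity E = %ΔQ/%ΔP ≈ 0.7625/-0.5093 ≈ -1.497.
|E| > 1: demand is elastic over this range.

-1.497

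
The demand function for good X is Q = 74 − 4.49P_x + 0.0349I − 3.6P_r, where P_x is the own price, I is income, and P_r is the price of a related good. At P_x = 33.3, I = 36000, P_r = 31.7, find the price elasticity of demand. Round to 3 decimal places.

At the given point, Q = 74 − 4.49(33.3) + 0.0349(36000) − 3.6(31.7) = 74 − 149.517 + 1256.4 − 114.12 = 1066.763.
∂Q/∂P_x = −4.49, so E_p = (−4.49)·(33.3/1066.763) ≈ -0.140.
|E_p| < 1: demand is inelastic.

-0.140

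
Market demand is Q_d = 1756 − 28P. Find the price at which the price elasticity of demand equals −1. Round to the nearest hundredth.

For linear demand Q_d = a − bP, E = −bP/(a − bP). |E| = 1 ⇒ bP = a − bP ⇒ P = a/(2b).
P = 1756/(2·28) ≈ 31.36.

31.36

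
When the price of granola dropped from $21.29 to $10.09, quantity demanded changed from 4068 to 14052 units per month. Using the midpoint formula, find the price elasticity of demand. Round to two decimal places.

-1.54

%ΔQ = (14052 − 4068)/[(4068 + 14052)/2] = 9984/9060 ≈ 1.1020.
%Δp = (10.09 − 21.29)/[(21.29 + 10.09)/2] = -11.2/15.69 ≈ -0.7138.
Arc elasticity E = %ΔQ/%Δp ≈ 1.1020/-0.7138 ≈ -1.54.
|E| > 1: demand is elastic over this range.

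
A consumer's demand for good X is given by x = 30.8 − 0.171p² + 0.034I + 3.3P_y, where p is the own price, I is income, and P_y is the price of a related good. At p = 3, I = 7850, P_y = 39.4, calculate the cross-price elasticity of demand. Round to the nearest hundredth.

0.31

First evaluate x: 30.8 − 0.171(3)² + 0.034(7850) + 3.3(39.4) = 30.8 − 1.539 + 266.9 + 130.02 = 426.181.
∂x/∂P_y = +3.3, so E_xy = 3.3·(39.4/426.181) ≈ 0.31.
E_xy > 0: the goods are substitutes.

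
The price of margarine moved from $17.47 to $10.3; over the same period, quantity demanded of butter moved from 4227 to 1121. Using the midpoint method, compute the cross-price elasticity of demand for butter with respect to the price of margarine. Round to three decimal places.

%ΔQ_x = (1121 − 4227)/[(4227+1121)/2] = -3106/2674 ≈ -1.1616.
%ΔP_y = (10.3 − 17.47)/[(17.47+10.3)/2] ≈ -0.5164.
E_xy = -1.1616/-0.5164 ≈ 2.249.
E_xy > 0, so butter and margarine are substitutes.

2.249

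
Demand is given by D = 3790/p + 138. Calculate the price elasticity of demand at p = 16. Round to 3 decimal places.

-0.632

At p = 16, D = 374.875.
dD/dp = −3790/p² = −14.8047.
Point elasticity E = (dD/dp)·(p/D) = -14.8047 × 16/374.875 ≈ -0.632.
|E| < 1, so demand is inelastic at this price.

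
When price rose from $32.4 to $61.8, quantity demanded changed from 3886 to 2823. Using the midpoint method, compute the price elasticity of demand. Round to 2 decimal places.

-0.51

%Δq = (2823 − 3886)/[(3886 + 2823)/2] = -1063/3354.5 ≈ -0.3169.
%ΔP = (61.8 − 32.4)/[(32.4 + 61.8)/2] = 29.4/47.1 ≈ 0.6242.
Arc elasticity E = %Δq/%ΔP ≈ -0.3169/0.6242 ≈ -0.51.
|E| < 1: demand is inelastic over this range.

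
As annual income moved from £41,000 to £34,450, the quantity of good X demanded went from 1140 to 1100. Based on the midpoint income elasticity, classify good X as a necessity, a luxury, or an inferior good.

necessity

%ΔQ = (1100 − 1140)/[(1140+1100)/2] = -40/1120 ≈ -0.0357.
%ΔY = (34,450 − 41,000)/[(41,000+34,450)/2] = -6550/37725 ≈ -0.1736.
E_I = %ΔQ/%ΔY ≈ 0.206.
E_I ∈ (0,1): normal good (necessity).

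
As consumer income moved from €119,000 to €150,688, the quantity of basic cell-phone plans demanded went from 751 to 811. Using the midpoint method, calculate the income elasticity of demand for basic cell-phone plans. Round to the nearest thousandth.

0.327

%ΔQ = (811 − 751)/[(751+811)/2] = 60/781 ≈ 0.0768.
%ΔM = (150,688 − 119,000)/[(119,000+150,688)/2] = 31688/134844 ≈ 0.2350.
E_I = %ΔQ/%ΔM ≈ 0.327.
E_I ∈ (0,1): normal good (necessity).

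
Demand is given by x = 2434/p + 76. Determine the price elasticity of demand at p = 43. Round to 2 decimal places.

At p = 43, x = 132.6047.
dx/dp = −2434/p² = −1.3164.
Point elasticity E = (dx/dp)·(p/x) = -1.3164 × 43/132.6047 ≈ -0.43.
|E| < 1, so demand is inelastic at this price.

-0.43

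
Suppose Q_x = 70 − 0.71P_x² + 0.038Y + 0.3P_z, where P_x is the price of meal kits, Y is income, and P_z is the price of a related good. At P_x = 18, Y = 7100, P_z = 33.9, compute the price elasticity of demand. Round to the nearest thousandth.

-3.836

First evaluate Q_x: 70 − 0.71(18)² + 0.038(7100) + 0.3(33.9) = 70 − 230.04 + 269.8 + 10.17 = 119.93.
∂Q_x/∂P_x = −2·0.71·P_x = -25.56, so E_p = -25.56·(18/119.93) ≈ -3.836.
|E_p| > 1: demand is elastic.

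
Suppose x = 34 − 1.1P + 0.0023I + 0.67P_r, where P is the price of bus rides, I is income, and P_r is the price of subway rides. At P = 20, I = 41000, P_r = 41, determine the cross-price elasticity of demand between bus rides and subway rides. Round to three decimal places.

At the given point, x = 34 − 1.1(20) + 0.0023(41000) + 0.67(41) = 34 − 22 + 94.3 + 27.47 = 133.77.
∂x/∂P_r = +0.67, so E_xy = 0.67·(41/133.77) ≈ 0.205.
E_xy > 0: the goods are substitutes.

0.205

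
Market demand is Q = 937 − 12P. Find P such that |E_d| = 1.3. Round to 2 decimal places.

44.13

Set −bP/(a − bP) = −1.3 ⇒ bP = 1.3(a − bP) ⇒ bP(1+1.3) = 1.3·a.
P = 1.3·937/(12·2.3) ≈ 44.13.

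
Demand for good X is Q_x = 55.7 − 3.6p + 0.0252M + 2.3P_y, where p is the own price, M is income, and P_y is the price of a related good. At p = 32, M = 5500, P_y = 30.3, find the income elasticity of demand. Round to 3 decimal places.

0.932

At the given point, Q_x = 55.7 − 3.6(32) + 0.0252(5500) + 2.3(30.3) = 55.7 − 115.2 + 138.6 + 69.69 = 148.79.
∂Q_x/∂M = +0.0252, so E_I = 0.0252·(5500/148.79) ≈ 0.932.
E_I ∈ (0,1): normal good (necessity).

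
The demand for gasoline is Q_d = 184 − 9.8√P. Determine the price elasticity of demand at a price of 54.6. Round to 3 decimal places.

At P = 54.6, Q_d = 111.586.
dQ_d/dP = −9.8/(2√P) = −9.8/(2·7.3892).
Point elasticity E = (dQ_d/dP)·(P/Q_d) = -0.6631 × 54.6/111.586 ≈ -0.324.
|E| < 1, so demand is inelastic at this price.

-0.324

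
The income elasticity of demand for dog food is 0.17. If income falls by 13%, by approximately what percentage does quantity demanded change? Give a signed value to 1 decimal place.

%ΔQ ≈ E × %ΔI = (0.17) × (-13%) ≈ -2.2%.

-2.2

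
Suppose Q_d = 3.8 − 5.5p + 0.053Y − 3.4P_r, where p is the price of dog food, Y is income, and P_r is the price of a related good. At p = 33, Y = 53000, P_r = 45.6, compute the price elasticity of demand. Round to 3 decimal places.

-0.073

First evaluate Q_d: 3.8 − 5.5(33) + 0.053(53000) − 3.4(45.6) = 3.8 − 181.5 + 2809 − 155.04 = 2476.26.
∂Q_d/∂p = −5.5, so E_p = (−5.5)·(33/2476.26) ≈ -0.073.
|E_p| < 1: demand is inelastic.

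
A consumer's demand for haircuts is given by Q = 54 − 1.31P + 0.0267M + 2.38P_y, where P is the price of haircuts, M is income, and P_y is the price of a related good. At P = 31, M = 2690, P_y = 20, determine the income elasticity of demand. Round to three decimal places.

At the given point, Q = 54 − 1.31(31) + 0.0267(2690) + 2.38(20) = 54 − 40.61 + 71.823 + 47.6 = 132.813.
∂Q/∂M = +0.0267, so E_I = 0.0267·(2690/132.813) ≈ 0.541.
E_I ∈ (0,1): normal good (necessity).

0.541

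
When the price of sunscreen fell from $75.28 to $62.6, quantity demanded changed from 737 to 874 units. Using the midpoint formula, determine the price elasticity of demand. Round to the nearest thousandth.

%ΔQ = (874 − 737)/[(737 + 874)/2] = 137/805.5 ≈ 0.1701.
%Δp = (62.6 − 75.28)/[(75.28 + 62.6)/2] = -12.68/68.94 ≈ -0.1839.
Arc elasticity E = %ΔQ/%Δp ≈ 0.1701/-0.1839 ≈ -0.925.
|E| < 1: demand is inelastic over this range.

-0.925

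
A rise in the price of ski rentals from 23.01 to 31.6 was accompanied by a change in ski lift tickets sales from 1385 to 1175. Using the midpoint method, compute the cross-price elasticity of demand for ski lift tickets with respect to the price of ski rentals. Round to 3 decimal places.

%ΔQ_x = (1175 − 1385)/[(1385+1175)/2] = -210/1280 ≈ -0.1641.
%ΔP_y = (31.6 − 23.01)/[(23.01+31.6)/2] ≈ 0.3146.
E_xy = -0.1641/0.3146 ≈ -0.522.
E_xy < 0, so ski lift tickets and ski rentals are complements.

-0.522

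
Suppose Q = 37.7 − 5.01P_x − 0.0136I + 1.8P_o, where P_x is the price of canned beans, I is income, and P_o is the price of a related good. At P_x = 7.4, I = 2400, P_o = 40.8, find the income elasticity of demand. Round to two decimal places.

-0.79

Q = 37.7 − 5.01(7.4) − 0.0136(2400) + 1.8(40.8) = 37.7 − 37.074 − 32.64 + 73.44 = 41.426.
∂Q/∂I = −0.0136, so E_I = -0.0136·(2400/41.426) ≈ -0.79.
E_I < 0: inferior good.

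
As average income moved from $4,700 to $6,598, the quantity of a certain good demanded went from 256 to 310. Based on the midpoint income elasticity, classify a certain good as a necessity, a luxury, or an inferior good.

necessity

%ΔQ = (310 − 256)/[(256+310)/2] = 54/283 ≈ 0.1908.
%ΔM = (6,598 − 4,700)/[(4,700+6,598)/2] = 1898/5649 ≈ 0.3360.
E_I = %ΔQ/%ΔM ≈ 0.568.
E_I ∈ (0,1): normal good (necessity).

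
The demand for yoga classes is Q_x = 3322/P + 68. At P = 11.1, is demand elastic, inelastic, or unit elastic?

At P = 11.1, Q_x = 367.2793.
dQ_x/dP = −3322/P² = −26.9621.
Point elasticity E = (dQ_x/dP)·(P/Q_x) = -26.9621 × 11.1/367.2793 ≈ -0.815.
|E| ≈ 0.815 < 1, so demand is inelastic.

inelastic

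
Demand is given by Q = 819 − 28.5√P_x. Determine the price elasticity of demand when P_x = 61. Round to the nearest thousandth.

-0.187

At P_x = 61, Q = 596.4079.
dQ/dP_x = −28.5/(2√P_x) = −28.5/(2·7.8102).
Point elasticity E = (dQ/dP_x)·(P_x/Q) = -1.8245 × 61/596.4079 ≈ -0.187.
|E| < 1, so demand is inelastic at this price.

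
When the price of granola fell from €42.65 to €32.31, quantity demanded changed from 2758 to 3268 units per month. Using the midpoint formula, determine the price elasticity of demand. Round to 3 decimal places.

-0.614

%Δq = (3268 − 2758)/[(2758 + 3268)/2] = 510/3013 ≈ 0.1693.
%Δp = (32.31 − 42.65)/[(42.65 + 32.31)/2] = -10.34/37.48 ≈ -0.2759.
Arc elasticity E = %Δq/%Δp ≈ 0.1693/-0.2759 ≈ -0.614.
|E| < 1: demand is inelastic over this range.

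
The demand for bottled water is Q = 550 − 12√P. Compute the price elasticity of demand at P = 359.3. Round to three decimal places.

At P = 359.3, Q = 322.5375.
dQ/dP = −12/(2√P) = −12/(2·18.9552).
Point elasticity E = (dQ/dP)·(P/Q) = -0.3165 × 359.3/322.5375 ≈ -0.353.
|E| < 1, so demand is inelastic at this price.

-0.353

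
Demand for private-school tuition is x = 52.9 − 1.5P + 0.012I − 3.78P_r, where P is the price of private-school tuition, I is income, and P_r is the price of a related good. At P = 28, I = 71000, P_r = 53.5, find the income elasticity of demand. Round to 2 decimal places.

1.29

At the given point, x = 52.9 − 1.5(28) + 0.012(71000) − 3.78(53.5) = 52.9 − 42 + 852 − 202.23 = 660.67.
∂x/∂I = +0.012, so E_I = 0.012·(71000/660.67) ≈ 1.29.
E_I > 1: normal good (luxury).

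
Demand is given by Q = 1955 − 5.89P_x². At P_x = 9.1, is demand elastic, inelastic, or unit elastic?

At P_x = 9.1, Q = 1467.2491.
dQ/dP_x = −2·5.89·P_x = −107.198.
Point elasticity E = (dQ/dP_x)·(P_x/Q) = -107.198 × 9.1/1467.2491 ≈ -0.665.
|E| ≈ 0.665 < 1, so demand is inelastic.

inelastic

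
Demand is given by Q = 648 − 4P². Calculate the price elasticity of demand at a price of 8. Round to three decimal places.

At P = 8, Q = 392.
dQ/dP = −2·4·P = −64.
Point elasticity E = (dQ/dP)·(P/Q) = -64 × 8/392 ≈ -1.306.
|E| > 1, so demand is elastic at this price.

-1.306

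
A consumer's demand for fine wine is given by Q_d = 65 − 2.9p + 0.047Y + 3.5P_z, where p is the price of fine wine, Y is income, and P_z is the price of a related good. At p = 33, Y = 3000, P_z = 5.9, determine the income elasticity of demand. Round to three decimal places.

At the given point, Q_d = 65 − 2.9(33) + 0.047(3000) + 3.5(5.9) = 65 − 95.7 + 141 + 20.65 = 130.95.
∂Q_d/∂Y = +0.047, so E_I = 0.047·(3000/130.95) ≈ 1.077.
E_I > 1: normal good (luxury).

1.077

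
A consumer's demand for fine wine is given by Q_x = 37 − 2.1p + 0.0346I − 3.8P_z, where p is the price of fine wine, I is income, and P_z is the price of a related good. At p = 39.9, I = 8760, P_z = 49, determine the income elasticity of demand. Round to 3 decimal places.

4.323

Substituting, Q_x = 37 − 2.1(39.9) + 0.0346(8760) − 3.8(49) = 37 − 83.79 + 303.096 − 186.2 = 70.106.
∂Q_x/∂I = +0.0346, so E_I = 0.0346·(8760/70.106) ≈ 4.323.
E_I > 1: normal good (luxury).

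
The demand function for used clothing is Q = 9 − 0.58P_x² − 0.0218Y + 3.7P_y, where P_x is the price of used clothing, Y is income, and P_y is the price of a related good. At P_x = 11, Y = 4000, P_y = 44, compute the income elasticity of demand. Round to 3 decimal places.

Evaluating quantity at (P_x, Y, P_y) gives Q = 9 − 0.58(11)² − 0.0218(4000) + 3.7(44) = 9 − 70.18 − 87.2 + 162.8 = 14.42.
∂Q/∂Y = −0.0218, so E_I = -0.0218·(4000/14.42) ≈ -6.047.
E_I < 0: inferior good.

-6.047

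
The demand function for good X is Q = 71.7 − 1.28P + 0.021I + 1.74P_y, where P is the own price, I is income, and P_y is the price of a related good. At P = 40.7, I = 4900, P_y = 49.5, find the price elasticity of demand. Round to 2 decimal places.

At the given point, Q = 71.7 − 1.28(40.7) + 0.021(4900) + 1.74(49.5) = 71.7 − 52.096 + 102.9 + 86.13 = 208.634.
∂Q/∂P = −1.28, so E_p = (−1.28)·(40.7/208.634) ≈ -0.25.
|E_p| < 1: demand is inelastic.

-0.25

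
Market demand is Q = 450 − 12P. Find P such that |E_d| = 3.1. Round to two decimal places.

28.35

Set −bP/(a − bP) = −3.1 ⇒ bP = 3.1(a − bP) ⇒ bP(1+3.1) = 3.1·a.
P = 3.1·450/(12·4.1) ≈ 28.35.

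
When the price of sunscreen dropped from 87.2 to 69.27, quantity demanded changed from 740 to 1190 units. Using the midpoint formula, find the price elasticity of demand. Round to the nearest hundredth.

%Δq = (1190 − 740)/[(740 + 1190)/2] = 450/965 ≈ 0.4663.
%ΔP = (69.27 − 87.2)/[(87.2 + 69.27)/2] = -17.93/78.235 ≈ -0.2292.
Arc elasticity E = %Δq/%ΔP ≈ 0.4663/-0.2292 ≈ -2.03.
|E| > 1: demand is elastic over this range.

-2.03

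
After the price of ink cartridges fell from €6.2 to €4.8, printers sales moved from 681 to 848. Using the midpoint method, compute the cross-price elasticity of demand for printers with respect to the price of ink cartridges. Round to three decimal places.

-0.858

%ΔQ_x = (848 − 681)/[(681+848)/2] = 167/764.5 ≈ 0.2184.
%ΔP_y = (4.8 − 6.2)/[(6.2+4.8)/2] ≈ -0.2545.
E_xy = 0.2184/-0.2545 ≈ -0.858.
E_xy < 0, so printers and ink cartridges are complements.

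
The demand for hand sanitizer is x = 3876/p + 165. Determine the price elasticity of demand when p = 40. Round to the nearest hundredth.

-0.37

At p = 40, x = 261.9.
dx/dp = −3876/p² = −2.4225.
Point elasticity E = (dx/dp)·(p/x) = -2.4225 × 40/261.9 ≈ -0.37.
|E| < 1, so demand is inelastic at this price.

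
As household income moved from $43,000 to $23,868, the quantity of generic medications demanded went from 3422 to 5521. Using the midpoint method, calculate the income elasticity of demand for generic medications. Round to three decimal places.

%ΔQ = (5521 − 3422)/[(3422+5521)/2] = 2099/4471.5 ≈ 0.4694.
%ΔM = (23,868 − 43,000)/[(43,000+23,868)/2] = -19132/33434 ≈ -0.5722.
E_I = %ΔQ/%ΔM ≈ -0.820.
E_I < 0: inferior good.

-0.820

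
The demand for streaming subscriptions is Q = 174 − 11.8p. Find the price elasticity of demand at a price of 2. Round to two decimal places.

At p = 2, Q = 150.4.
dQ/dp = −11.8.
Point elasticity E = (dQ/dp)·(p/Q) = -11.8 × 2/150.4 ≈ -0.16.
|E| < 1, so demand is inelastic at this price.

-0.16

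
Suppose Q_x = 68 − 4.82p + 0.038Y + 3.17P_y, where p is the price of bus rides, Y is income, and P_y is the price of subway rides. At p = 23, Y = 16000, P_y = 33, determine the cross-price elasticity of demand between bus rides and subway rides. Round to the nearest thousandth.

Substituting, Q_x = 68 − 4.82(23) + 0.038(16000) + 3.17(33) = 68 − 110.86 + 608 + 104.61 = 669.75.
∂Q_x/∂P_y = +3.17, so E_xy = 3.17·(33/669.75) ≈ 0.156.
E_xy > 0: the goods are substitutes.

0.156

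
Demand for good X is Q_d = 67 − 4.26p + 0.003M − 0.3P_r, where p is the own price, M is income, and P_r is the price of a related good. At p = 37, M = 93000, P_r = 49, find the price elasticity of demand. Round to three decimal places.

-0.908

Substituting, Q_d = 67 − 4.26(37) + 0.003(93000) − 0.3(49) = 67 − 157.62 + 279 − 14.7 = 173.68.
∂Q_d/∂p = −4.26, so E_p = (−4.26)·(37/173.68) ≈ -0.908.
|E_p| < 1: demand is inelastic.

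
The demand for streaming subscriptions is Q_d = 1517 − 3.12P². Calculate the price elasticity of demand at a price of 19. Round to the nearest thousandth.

-5.766

At P = 19, Q_d = 390.68.
dQ_d/dP = −2·3.12·P = −118.56.
Point elasticity E = (dQ_d/dP)·(P/Q_d) = -118.56 × 19/390.68 ≈ -5.766.
|E| > 1, so demand is elastic at this price.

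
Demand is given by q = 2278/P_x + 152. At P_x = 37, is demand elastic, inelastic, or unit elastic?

At P_x = 37, q = 213.5676.
dq/dP_x = −2278/P_x² = −1.664.
Point elasticity E = (dq/dP_x)·(P_x/q) = -1.664 × 37/213.5676 ≈ -0.288.
|E| ≈ 0.288 < 1, so demand is inelastic.

inelastic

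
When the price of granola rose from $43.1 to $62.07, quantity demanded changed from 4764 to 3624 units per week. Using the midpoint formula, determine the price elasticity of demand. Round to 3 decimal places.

%Δq = (3624 − 4764)/[(4764 + 3624)/2] = -1140/4194 ≈ -0.2718.
%Δp = (62.07 − 43.1)/[(43.1 + 62.07)/2] = 18.97/52.585 ≈ 0.3607.
Arc elasticity E = %Δq/%Δp ≈ -0.2718/0.3607 ≈ -0.753.
|E| < 1: demand is inelastic over this range.

-0.753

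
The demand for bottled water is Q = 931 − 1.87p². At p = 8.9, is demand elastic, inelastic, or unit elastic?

inelastic

At p = 8.9, Q = 782.8773.
dQ/dp = −2·1.87·p = −33.286.
Point elasticity E = (dQ/dp)·(p/Q) = -33.286 × 8.9/782.8773 ≈ -0.378.
|E| ≈ 0.378 < 1, so demand is inelastic.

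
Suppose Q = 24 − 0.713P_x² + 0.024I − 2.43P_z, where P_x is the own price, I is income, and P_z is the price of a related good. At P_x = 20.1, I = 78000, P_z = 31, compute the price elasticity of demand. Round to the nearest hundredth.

At the given point, Q = 24 − 0.713(20.1)² + 0.024(78000) − 2.43(31) = 24 − 288.0591 + 1872 − 75.33 = 1532.6109.
∂Q/∂P_x = −2·0.713·P_x = -28.6626, so E_p = -28.6626·(20.1/1532.6109) ≈ -0.38.
|E_p| < 1: demand is inelastic.

-0.38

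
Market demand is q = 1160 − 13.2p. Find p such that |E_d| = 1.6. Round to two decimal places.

Set −bp/(a − bp) = −1.6 ⇒ bp = 1.6(a − bp) ⇒ bp(1+1.6) = 1.6·a.
p = 1.6·1160/(13.2·2.6) ≈ 54.08.

54.08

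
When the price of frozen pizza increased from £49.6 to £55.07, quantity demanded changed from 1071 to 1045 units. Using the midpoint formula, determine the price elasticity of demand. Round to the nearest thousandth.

%ΔQ = (1045 − 1071)/[(1071 + 1045)/2] = -26/1058 ≈ -0.0246.
%Δp = (55.07 − 49.6)/[(49.6 + 55.07)/2] = 5.47/52.335 ≈ 0.1045.
Arc elasticity E = %ΔQ/%Δp ≈ -0.0246/0.1045 ≈ -0.235.
|E| < 1: demand is inelastic over this range.

-0.235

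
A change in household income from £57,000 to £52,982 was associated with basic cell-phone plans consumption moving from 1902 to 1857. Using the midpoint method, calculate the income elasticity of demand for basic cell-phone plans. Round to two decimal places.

%ΔQ = (1857 − 1902)/[(1902+1857)/2] = -45/1879.5 ≈ -0.0239.
%ΔM = (52,982 − 57,000)/[(57,000+52,982)/2] = -4018/54991 ≈ -0.0731.
E_I = %ΔQ/%ΔM ≈ 0.33.
E_I ∈ (0,1): normal good (necessity).

0.33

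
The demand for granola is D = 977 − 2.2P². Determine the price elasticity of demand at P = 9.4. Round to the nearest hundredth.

At P = 9.4, D = 782.608.
dD/dP = −2·2.2·P = −41.36.
Point elasticity E = (dD/dP)·(P/D) = -41.36 × 9.4/782.608 ≈ -0.50.
|E| < 1, so demand is inelastic at this price.

-0.50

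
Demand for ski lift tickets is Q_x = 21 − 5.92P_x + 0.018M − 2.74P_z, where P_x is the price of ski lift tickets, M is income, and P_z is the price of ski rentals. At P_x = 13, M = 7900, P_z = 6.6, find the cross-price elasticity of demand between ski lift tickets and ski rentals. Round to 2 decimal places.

-0.27

Substituting, Q_x = 21 − 5.92(13) + 0.018(7900) − 2.74(6.6) = 21 − 76.96 + 142.2 − 18.084 = 68.156.
∂Q_x/∂P_z = −2.74, so E_xy = -2.74·(6.6/68.156) ≈ -0.27.
E_xy < 0: the goods are complements.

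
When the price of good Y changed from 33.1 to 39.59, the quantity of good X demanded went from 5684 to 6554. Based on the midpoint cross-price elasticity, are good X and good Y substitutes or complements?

substitutes

%ΔQ_x = (6554 − 5684)/[(5684+6554)/2] = 870/6119 ≈ 0.1422.
%ΔP_y = (39.59 − 33.1)/[(33.1+39.59)/2] ≈ 0.1786.
E_xy = 0.1422/0.1786 ≈ 0.796.
E_xy > 0, so the goods are substitutes.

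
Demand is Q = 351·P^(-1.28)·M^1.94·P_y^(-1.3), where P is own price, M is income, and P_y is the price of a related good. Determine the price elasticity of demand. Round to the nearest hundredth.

-1.28

For a Cobb–Douglas (constant-elasticity) form Q = A·P^α·…, the elasticity with respect to P equals the exponent α at every point.
Here the exponent on P is -1.28, so the price elasticity of demand is -1.28.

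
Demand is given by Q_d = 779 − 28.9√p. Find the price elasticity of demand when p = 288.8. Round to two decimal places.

At p = 288.8, Q_d = 287.87.
dQ_d/dp = −28.9/(2√p) = −28.9/(2·16.9941).
Point elasticity E = (dQ_d/dp)·(p/Q_d) = -0.8503 × 288.8/287.87 ≈ -0.85.
|E| < 1, so demand is inelastic at this price.

-0.85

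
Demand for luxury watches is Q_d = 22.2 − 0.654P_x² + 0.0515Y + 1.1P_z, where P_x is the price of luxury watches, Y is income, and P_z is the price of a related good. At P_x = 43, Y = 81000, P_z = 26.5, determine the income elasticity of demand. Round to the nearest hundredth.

1.38

At the given point, Q_d = 22.2 − 0.654(43)² + 0.0515(81000) + 1.1(26.5) = 22.2 − 1209.246 + 4171.5 + 29.15 = 3013.604.
∂Q_d/∂Y = +0.0515, so E_I = 0.0515·(81000/3013.604) ≈ 1.38.
E_I > 1: normal good (luxury).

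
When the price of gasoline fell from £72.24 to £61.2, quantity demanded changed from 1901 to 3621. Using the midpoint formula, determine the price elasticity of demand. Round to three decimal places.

-3.765

%Δq = (3621 − 1901)/[(1901 + 3621)/2] = 1720/2761 ≈ 0.6230.
%Δp = (61.2 − 72.24)/[(72.24 + 61.2)/2] = -11.04/66.72 ≈ -0.1655.
Arc elasticity E = %Δq/%Δp ≈ 0.6230/-0.1655 ≈ -3.765.
|E| > 1: demand is elastic over this range.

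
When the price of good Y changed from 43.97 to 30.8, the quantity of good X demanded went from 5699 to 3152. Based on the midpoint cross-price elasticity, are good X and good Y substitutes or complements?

substitutes

%ΔQ_x = (3152 − 5699)/[(5699+3152)/2] = -2547/4425.5 ≈ -0.5755.
%ΔP_y = (30.8 − 43.97)/[(43.97+30.8)/2] ≈ -0.3523.
E_xy = -0.5755/-0.3523 ≈ 1.634.
E_xy > 0, so the goods are substitutes.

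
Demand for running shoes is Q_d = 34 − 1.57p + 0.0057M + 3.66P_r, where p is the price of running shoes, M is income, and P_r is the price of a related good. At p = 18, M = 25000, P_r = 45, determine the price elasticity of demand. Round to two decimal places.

Substituting, Q_d = 34 − 1.57(18) + 0.0057(25000) + 3.66(45) = 34 − 28.26 + 142.5 + 164.7 = 312.94.
∂Q_d/∂p = −1.57, so E_p = (−1.57)·(18/312.94) ≈ -0.09.
|E_p| < 1: demand is inelastic.

-0.09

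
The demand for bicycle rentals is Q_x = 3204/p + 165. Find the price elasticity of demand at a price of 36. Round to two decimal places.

At p = 36, Q_x = 254.
dQ_x/dp = −3204/p² = −2.4722.
Point elasticity E = (dQ_x/dp)·(p/Q_x) = -2.4722 × 36/254 ≈ -0.35.
|E| < 1, so demand is inelastic at this price.

-0.35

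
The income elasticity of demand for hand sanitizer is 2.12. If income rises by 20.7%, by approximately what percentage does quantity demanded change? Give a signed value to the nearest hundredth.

43.88

%ΔQ ≈ E × %ΔI = (2.12) × (20.7%) ≈ 43.88%.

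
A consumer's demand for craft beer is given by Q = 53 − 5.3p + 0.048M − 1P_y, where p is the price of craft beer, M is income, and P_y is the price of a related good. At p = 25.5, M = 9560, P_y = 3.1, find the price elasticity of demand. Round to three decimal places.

-0.362

At the given point, Q = 53 − 5.3(25.5) + 0.048(9560) − 1(3.1) = 53 − 135.15 + 458.88 − 3.1 = 373.63.
∂Q/∂p = −5.3, so E_p = (−5.3)·(25.5/373.63) ≈ -0.362.
|E_p| < 1: demand is inelastic.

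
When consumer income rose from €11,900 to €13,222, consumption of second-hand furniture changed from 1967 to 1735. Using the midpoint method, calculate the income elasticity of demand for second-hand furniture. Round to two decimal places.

-1.19

%ΔQ = (1735 − 1967)/[(1967+1735)/2] = -232/1851 ≈ -0.1253.
%ΔI = (13,222 − 11,900)/[(11,900+13,222)/2] = 1322/12561 ≈ 0.1052.
E_I = %ΔQ/%ΔI ≈ -1.19.
E_I < 0: inferior good.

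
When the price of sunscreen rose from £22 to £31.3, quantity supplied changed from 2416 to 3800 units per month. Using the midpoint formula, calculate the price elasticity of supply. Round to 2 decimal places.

%Δq = (3800 − 2416)/[(2416 + 3800)/2] = 1384/3108 ≈ 0.4453.
%ΔP = (31.3 − 22)/[(22 + 31.3)/2] = 9.3/26.65 ≈ 0.3490.
Arc elasticity E = %Δq/%ΔP ≈ 0.4453/0.3490 ≈ 1.28.
|E| > 1: supply is elastic over this range.

1.28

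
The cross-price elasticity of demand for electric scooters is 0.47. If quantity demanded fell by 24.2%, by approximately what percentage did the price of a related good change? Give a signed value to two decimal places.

-51.49

%ΔQ ≈ E × %ΔP_y ⇒ %ΔP_y = %ΔQ / E = (-24.2%)/(0.47) ≈ -51.49%.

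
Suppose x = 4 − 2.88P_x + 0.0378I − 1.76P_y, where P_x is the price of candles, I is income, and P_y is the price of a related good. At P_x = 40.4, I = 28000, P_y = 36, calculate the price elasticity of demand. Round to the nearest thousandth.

-0.132

x = 4 − 2.88(40.4) + 0.0378(28000) − 1.76(36) = 4 − 116.352 + 1058.4 − 63.36 = 882.688.
∂x/∂P_x = −2.88, so E_p = (−2.88)·(40.4/882.688) ≈ -0.132.
|E_p| < 1: demand is inelastic.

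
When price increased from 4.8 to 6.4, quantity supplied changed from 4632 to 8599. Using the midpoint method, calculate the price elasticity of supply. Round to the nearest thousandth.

%ΔQ = (8599 − 4632)/[(4632 + 8599)/2] = 3967/6615.5 ≈ 0.5997.
%Δp = (6.4 − 4.8)/[(4.8 + 6.4)/2] = 1.6/5.6 ≈ 0.2857.
Arc elasticity E = %ΔQ/%Δp ≈ 0.5997/0.2857 ≈ 2.099.
|E| > 1: supply is elastic over this range.

2.099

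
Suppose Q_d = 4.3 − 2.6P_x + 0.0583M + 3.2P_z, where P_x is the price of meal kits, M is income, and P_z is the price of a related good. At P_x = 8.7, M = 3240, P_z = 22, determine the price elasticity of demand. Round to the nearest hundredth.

At the given point, Q_d = 4.3 − 2.6(8.7) + 0.0583(3240) + 3.2(22) = 4.3 − 22.62 + 188.892 + 70.4 = 240.972.
∂Q_d/∂P_x = −2.6, so E_p = (−2.6)·(8.7/240.972) ≈ -0.09.
|E_p| < 1: demand is inelastic.

-0.09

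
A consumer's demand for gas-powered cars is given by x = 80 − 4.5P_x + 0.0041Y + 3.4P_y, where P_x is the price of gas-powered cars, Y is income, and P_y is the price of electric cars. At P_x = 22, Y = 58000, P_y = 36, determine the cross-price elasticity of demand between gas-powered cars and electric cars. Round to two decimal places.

0.36

Evaluating quantity at (P_x, Y, P_y) gives x = 80 − 4.5(22) + 0.0041(58000) + 3.4(36) = 80 − 99 + 237.8 + 122.4 = 341.2.
∂x/∂P_y = +3.4, so E_xy = 3.4·(36/341.2) ≈ 0.36.
E_xy > 0: the goods are substitutes.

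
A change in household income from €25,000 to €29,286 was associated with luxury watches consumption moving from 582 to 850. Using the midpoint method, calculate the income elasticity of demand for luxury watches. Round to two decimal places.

%ΔQ = (850 − 582)/[(582+850)/2] = 268/716 ≈ 0.3743.
%ΔM = (29,286 − 25,000)/[(25,000+29,286)/2] = 4286/27143 ≈ 0.1579.
E_I = %ΔQ/%ΔM ≈ 2.37.
E_I > 1: normal good (luxury).

2.37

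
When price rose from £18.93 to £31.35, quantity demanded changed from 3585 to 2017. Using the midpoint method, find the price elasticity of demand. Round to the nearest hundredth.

%Δq = (2017 − 3585)/[(3585 + 2017)/2] = -1568/2801 ≈ -0.5598.
%Δp = (31.35 − 18.93)/[(18.93 + 31.35)/2] = 12.42/25.14 ≈ 0.4940.
Arc elasticity E = %Δq/%Δp ≈ -0.5598/0.4940 ≈ -1.13.
|E| > 1: demand is elastic over this range.

-1.13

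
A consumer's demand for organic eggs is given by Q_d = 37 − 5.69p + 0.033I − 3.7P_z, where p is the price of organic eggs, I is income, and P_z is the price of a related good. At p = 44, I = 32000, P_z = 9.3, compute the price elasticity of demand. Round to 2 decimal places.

-0.31

At the given point, Q_d = 37 − 5.69(44) + 0.033(32000) − 3.7(9.3) = 37 − 250.36 + 1056 − 34.41 = 808.23.
∂Q_d/∂p = −5.69, so E_p = (−5.69)·(44/808.23) ≈ -0.31.
|E_p| < 1: demand is inelastic.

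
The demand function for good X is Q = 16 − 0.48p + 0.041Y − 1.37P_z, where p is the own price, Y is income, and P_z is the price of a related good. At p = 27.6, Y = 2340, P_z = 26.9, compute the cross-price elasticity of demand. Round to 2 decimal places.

-0.60

Q = 16 − 0.48(27.6) + 0.041(2340) − 1.37(26.9) = 16 − 13.248 + 95.94 − 36.853 = 61.839.
∂Q/∂P_z = −1.37, so E_xy = -1.37·(26.9/61.839) ≈ -0.60.
E_xy < 0: the goods are complements.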